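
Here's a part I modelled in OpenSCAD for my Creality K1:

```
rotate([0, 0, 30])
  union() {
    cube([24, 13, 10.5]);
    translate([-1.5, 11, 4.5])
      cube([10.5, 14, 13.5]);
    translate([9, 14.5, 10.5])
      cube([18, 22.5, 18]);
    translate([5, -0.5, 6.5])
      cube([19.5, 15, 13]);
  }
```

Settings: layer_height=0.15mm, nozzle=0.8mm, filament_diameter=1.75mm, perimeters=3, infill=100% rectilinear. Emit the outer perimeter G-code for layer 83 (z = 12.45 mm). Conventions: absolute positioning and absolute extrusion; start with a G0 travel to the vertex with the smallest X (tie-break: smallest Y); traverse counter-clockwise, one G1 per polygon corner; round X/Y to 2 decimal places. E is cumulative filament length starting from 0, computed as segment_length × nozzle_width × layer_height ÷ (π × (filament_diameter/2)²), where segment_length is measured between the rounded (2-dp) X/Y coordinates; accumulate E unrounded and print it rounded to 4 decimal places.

G0 X-13.80 Y20.90 Z12.45
G1 X-6.80 Y8.78 E0.6983
G1 X-1.17 Y12.03 E1.0226
G1 X4.58 Y2.07 E1.5964
G1 X21.47 Y11.82 E2.5693
G1 X13.97 Y24.81 E3.3177
G1 X16.13 Y26.06 E3.4422
G1 X4.88 Y45.54 E4.5645
G1 X-10.71 Y36.54 E5.4626
G1 X-4.71 Y26.15 E6.0611
G1 X-13.80 Y20.90 E6.5848

At z = 12.45 mm: the cube is not intersected at this z (z outside [0, 10.5]); the 10.5×14 cube at (-1.5, 11) contributes its full rectangle; the cube at (9, 14.5) (footprint 18×22.5) is included at this height; the cube at (5, -0.5) is present — its section is the full 19.5×15 rectangle; Merging all regions: the regions partially overlap (shared area 14.00 mm²), so overlapping operands fuse into one piece — 1 connected region; (whole slice rotated 30° about Z — lengths, areas and connectivity unchanged). The outline is a single polygon with 10 vertices. Extrusion per mm of travel: 0.8 × 0.15 / (π × 0.875²) = 0.049890. Accumulating E over each segment gives final E = 6.5848.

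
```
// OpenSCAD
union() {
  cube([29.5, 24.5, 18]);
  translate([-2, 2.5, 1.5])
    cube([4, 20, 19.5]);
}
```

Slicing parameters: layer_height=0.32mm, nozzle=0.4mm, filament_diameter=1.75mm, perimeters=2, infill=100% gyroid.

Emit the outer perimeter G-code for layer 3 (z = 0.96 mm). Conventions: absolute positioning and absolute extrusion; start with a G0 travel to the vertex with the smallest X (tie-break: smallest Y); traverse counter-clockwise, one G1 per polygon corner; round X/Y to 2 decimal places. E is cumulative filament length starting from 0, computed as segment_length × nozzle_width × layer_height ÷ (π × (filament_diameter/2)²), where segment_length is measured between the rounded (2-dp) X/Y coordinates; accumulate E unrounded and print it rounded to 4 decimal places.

G0 X0.00 Y0.00 Z0.96
G1 X29.50 Y0.00 E1.5699
G1 X29.50 Y24.50 E2.8737
G1 X0.00 Y24.50 E4.4436
G1 X0.00 Y0.00 E5.7474

At z = 0.96 mm: the cube is present — its section is the full 29.5×24.5 rectangle; the cube at (-2, 2.5) is not intersected at this z (z outside [1.5, 21]); Combining (union): only the 29.5×24.5 cube is present, so the union is just that shape — 1 connected region. The outline is a single polygon with 4 vertices. Extrusion per mm of travel: 0.4 × 0.32 / (π × 0.875²) = 0.053216. Accumulating E over each segment gives final E = 5.7474.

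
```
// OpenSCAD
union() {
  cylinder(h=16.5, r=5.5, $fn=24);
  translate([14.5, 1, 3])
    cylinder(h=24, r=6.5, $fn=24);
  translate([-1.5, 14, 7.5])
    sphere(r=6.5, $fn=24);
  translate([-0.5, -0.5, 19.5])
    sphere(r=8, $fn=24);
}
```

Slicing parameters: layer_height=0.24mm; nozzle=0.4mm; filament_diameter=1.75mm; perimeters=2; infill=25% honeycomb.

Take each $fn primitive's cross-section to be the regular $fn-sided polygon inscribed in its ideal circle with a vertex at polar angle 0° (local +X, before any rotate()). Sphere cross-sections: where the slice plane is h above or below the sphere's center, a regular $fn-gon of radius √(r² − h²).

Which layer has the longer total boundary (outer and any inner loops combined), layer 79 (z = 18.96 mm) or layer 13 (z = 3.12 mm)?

layer 13 (z = 3.12 mm)

Layer 79 (z = 18.96): the cylinder is not intersected at this z (z outside [0, 16.5]); the cylinder at (14.5, 1): section is a regular 24-gon, circumradius r=6.5 (perimeter = 2·24·6.500·sin(180°/24) = 40.72 mm); the sphere at (-1.5, 14) is absent (|z−center|=11.460 > r=6.5); the r=8 sphere at (-0.5, -0.5) contributes a regular 24-gon of circumradius √(8²−0.54²) = 7.982 (perimeter = 2·24·7.982·sin(180°/24) = 50.01 mm); Taking the union: the 2 present regions are separate (no shared area or edge), so areas and boundary lengths simply add and each stays a separate island — boundary = 90.73 mm. So its perimeter = 90.73 mm. Layer 13 (z = 3.12): the r=5.5 cylinder contributes a regular 24-gon of circumradius 5.5 (perimeter = 2·24·5.500·sin(180°/24) = 34.46 mm); the r=6.5 cylinder at (14.5, 1) contributes a regular 24-gon of circumradius 6.5 (perimeter = 2·24·6.500·sin(180°/24) = 40.72 mm); the sphere at (-1.5, 14): section is a regular 24-gon, circumradius = √(r²−h²) = √(6.5²−4.38²) = 4.803 (perimeter = 2·24·4.803·sin(180°/24) = 30.09 mm); the sphere at (-0.5, -0.5) is not intersected at this z (|z−center|=16.380 > r=8); Merging all regions: the 3 present regions are separate (no shared area or edge), so areas and boundary lengths simply add and each stays a separate island — boundary = 105.27 mm. So its perimeter = 105.27 mm. Layer 13 is larger (105.27 vs 90.73 mm).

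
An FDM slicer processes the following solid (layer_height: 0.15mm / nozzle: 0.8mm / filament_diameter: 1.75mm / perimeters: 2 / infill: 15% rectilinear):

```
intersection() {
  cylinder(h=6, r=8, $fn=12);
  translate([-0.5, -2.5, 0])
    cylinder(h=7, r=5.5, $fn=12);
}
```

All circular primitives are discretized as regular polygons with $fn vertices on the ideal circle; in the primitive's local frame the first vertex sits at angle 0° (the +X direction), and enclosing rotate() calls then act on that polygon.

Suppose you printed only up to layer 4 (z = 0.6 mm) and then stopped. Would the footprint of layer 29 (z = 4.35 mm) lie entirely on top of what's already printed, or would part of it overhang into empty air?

Compare the two slices. At z = 0.6: the r=8 cylinder contributes a regular 12-gon of circumradius 8 (area = (12/2)·8.000²·sin(360°/12) = 192.00 mm²); the r=5.5 cylinder at (-0.5, -2.5) contributes a regular 12-gon of circumradius 5.5 (area = (12/2)·5.500²·sin(360°/12) = 90.75 mm²); After intersecting: the r=5.5 cylinder at (-0.5, -2.5) partially overlaps the r=8 cylinder; clipping to the common part keeps 90.35 mm² — area = 90.35 mm². At z = 4.35: the r=8 cylinder gives a regular 12-gon of circumradius 8 (constant along its height) (area = (12/2)·8.000²·sin(360°/12) = 192.00 mm²); the r=5.5 cylinder at (-0.5, -2.5) gives a regular 12-gon of circumradius 5.5 (constant along its height) (area = (12/2)·5.500²·sin(360°/12) = 90.75 mm²); After intersecting: the r=5.5 cylinder at (-0.5, -2.5) partially overlaps the r=8 cylinder; clipping to the common part keeps 90.35 mm² — area = 90.35 mm². Checking containment: the cross-section at z = 4.35 is a subset of the cross-section at z = 0.6.

entirely on top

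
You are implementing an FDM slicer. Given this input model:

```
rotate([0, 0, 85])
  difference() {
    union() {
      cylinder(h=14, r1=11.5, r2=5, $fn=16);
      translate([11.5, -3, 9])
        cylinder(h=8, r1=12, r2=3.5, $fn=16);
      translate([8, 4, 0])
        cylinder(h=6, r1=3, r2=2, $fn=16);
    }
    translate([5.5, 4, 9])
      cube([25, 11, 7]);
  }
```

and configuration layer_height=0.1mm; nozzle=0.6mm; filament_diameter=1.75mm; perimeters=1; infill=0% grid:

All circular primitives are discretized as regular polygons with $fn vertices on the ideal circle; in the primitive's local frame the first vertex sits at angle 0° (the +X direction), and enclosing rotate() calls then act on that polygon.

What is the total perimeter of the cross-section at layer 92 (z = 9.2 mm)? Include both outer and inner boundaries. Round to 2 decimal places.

87.52 mm

At z = 9.2 mm: the cone contributes a regular 16-gon of circumradius 7.229 (interpolated between r1=11.5 and r2=5 at t=0.657) (perimeter = 2·16·7.229·sin(180°/16) = 45.13 mm); the cone at (11.5, -3): at t=0.025 of its height the radius interpolates to r₁+(r₂−r₁)t = 11.788, giving a regular 16-gon of that circumradius (perimeter = 2·16·11.788·sin(180°/16) = 73.59 mm); the cone at (8, 4) does not reach this height (z outside [0, 6]); Combining (union): the regions partially overlap (shared area 66.11 mm²), so the edge portions inside another operand are dropped and the merged outline is re-measured after clipping — boundary = 86.59 mm; the cube at (5.5, 4) (footprint 25×11) is included at this height (perimeter 72.00 mm); Subtracting the remaining from the first: starting from the result so far, the 25×11 cube at (5.5, 4) partially overlaps it — only the 54.78 mm² overlap (of its 275.00 mm²) is removed, clipping the outline — boundary = 87.52 mm; (whole slice rotated 85° about Z — lengths, areas and connectivity unchanged). Overall, the cross-section is a single solid region. Total boundary length (outer) = 87.52 mm.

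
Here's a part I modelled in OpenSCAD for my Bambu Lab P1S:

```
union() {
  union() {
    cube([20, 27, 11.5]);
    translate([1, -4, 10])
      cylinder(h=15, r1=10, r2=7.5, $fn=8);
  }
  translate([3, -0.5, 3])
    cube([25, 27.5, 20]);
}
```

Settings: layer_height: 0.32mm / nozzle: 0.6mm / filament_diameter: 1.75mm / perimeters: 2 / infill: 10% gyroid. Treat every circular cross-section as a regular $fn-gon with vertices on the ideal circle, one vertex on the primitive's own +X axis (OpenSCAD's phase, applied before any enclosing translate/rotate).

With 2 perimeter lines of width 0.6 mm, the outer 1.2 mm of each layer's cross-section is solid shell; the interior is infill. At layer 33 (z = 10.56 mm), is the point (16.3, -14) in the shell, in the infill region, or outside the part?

outside

At z = 10.56 mm: the 20×27 cube contributes its full rectangle; the cone at (1, -4) contributes a regular 8-gon of circumradius 9.907 (interpolated between r1=10 and r2=7.5 at t=0.037); Taking the union: the regions partially overlap (shared area 38.78 mm²), so overlapping operands fuse into one piece — 1 connected region; the 25×27.5 cube at (3, -0.5) contributes its full rectangle; Taking the union: the regions partially overlap (shared area 462.18 mm²), so overlapping operands fuse into one piece — 1 connected region. Overall, the cross-section is a single solid region. The nearest boundary edge runs (10.91, -4.00)→(8.01, -11.01); distance from the point to it = 8.81 mm. The point is not inside any of the regions above, so it lies outside the cross-section (8.81 mm from the nearest boundary).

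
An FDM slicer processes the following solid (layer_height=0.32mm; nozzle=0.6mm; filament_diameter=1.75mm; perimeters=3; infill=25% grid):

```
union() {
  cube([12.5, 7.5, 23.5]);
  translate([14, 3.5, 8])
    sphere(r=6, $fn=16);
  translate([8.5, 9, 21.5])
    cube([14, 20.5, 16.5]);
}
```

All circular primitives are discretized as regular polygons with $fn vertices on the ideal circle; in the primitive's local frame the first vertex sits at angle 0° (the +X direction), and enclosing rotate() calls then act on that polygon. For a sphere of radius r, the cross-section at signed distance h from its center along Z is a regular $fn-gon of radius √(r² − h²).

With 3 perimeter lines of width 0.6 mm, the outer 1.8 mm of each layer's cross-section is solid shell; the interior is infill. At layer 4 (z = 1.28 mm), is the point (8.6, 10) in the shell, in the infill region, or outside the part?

outside

At z = 1.28 mm: the 12.5×7.5 cube contributes its full rectangle; the sphere at (14, 3.5) does not reach this height (|z−center|=6.720 > r=6); the cube at (8.5, 9) is absent (z outside [21.5, 38]); Taking the union: only the 12.5×7.5 cube is present, so the union is just that shape — 1 connected region. Overall, the cross-section is a single solid region. The nearest boundary edge runs (12.50, 7.50)→(0.00, 7.50); distance from the point to it = 2.50 mm. The point is not inside any of the regions above, so it lies outside the cross-section (2.50 mm from the nearest boundary).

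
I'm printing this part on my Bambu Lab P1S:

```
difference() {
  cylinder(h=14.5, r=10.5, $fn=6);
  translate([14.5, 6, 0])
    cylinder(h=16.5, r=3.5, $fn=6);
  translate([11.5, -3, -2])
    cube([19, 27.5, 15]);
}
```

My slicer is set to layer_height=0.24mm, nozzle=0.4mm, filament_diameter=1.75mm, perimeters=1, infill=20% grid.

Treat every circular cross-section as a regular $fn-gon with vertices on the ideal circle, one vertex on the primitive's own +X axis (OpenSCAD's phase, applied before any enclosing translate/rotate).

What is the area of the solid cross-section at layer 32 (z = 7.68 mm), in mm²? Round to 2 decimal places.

286.44 mm²

At z = 7.68 mm: the cylinder: section is a regular 6-gon, circumradius r=10.5 (area = (6/2)·10.500²·sin(360°/6) = 286.44 mm²); the cylinder at (14.5, 6): section is a regular 6-gon, circumradius r=3.5 (area = (6/2)·3.500²·sin(360°/6) = 31.83 mm²); the 19×27.5 cube at (11.5, -3) contributes its full rectangle (area 522.50 mm²); Subtracting the remaining from the first: starting from the r=10.5 cylinder (286.44 mm²), the r=3.5 cylinder at (14.5, 6) misses the remaining region (no effect); the 19×27.5 cube at (11.5, -3) misses the remaining region (no effect) — area = 286.44 mm². Overall, the cross-section is a single solid region. Net area = 286.44 mm².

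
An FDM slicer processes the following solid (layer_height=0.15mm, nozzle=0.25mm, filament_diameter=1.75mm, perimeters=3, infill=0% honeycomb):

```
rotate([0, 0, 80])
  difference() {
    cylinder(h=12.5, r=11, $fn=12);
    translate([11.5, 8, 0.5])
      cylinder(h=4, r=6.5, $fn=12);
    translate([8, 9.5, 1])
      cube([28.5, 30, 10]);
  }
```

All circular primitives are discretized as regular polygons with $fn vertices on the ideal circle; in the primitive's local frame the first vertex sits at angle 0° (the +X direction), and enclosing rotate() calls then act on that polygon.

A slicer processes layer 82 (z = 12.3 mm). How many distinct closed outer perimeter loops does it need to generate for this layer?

1

At z = 12.3 mm: the r=11 cylinder gives a regular 12-gon of circumradius 11 (constant along its height); the cylinder at (11.5, 8) is absent (z outside [0.5, 4.5]); the cube at (8, 9.5) is not intersected at this z (z outside [1, 11]); After the difference (first − rest): none of the subtracted shapes is present at this height, so the r=11 cylinder is unchanged — 1 connected region; (rotated 80° about Z; rotation is an isometry so areas/perimeters/island counts are preserved). The result has 1 disconnected region.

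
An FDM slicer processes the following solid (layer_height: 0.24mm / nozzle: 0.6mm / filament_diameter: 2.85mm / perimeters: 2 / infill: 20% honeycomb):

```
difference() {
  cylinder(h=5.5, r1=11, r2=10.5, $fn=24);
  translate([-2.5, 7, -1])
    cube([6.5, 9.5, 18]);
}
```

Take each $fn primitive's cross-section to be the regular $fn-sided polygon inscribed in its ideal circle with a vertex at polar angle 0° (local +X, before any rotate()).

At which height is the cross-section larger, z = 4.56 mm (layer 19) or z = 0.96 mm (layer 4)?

Layer 19 (z = 4.56): the cone (r1=11→r2=10.5) has section circumradius 10.585 here — a regular 24-gon (area = (24/2)·10.585²·sin(360°/24) = 348.01 mm²); the cube at (-2.5, 7) (footprint 6.5×9.5) is included at this height (area 61.75 mm²); Taking the first minus the rest: starting from the cone (348.01 mm²), the 6.5×9.5 cube at (-2.5, 7) partially overlaps it — only the 21.62 mm² overlap (of its 61.75 mm²) is removed, clipping the outline — area = 326.40 mm². So its area = 326.40 mm². Layer 4 (z = 0.96): the cone (r1=11→r2=10.5) has section circumradius 10.913 here — a regular 24-gon (area = (24/2)·10.913²·sin(360°/24) = 369.87 mm²); the cube at (-2.5, 7) is present — its section is the full 6.5×9.5 rectangle (area 61.75 mm²); Subtracting the remaining from the first: starting from the cone (369.87 mm²), the 6.5×9.5 cube at (-2.5, 7) partially overlaps it — only the 23.77 mm² overlap (of its 61.75 mm²) is removed, clipping the outline — area = 346.09 mm². So its area = 346.09 mm². Layer 4 is larger (346.09 vs 326.40 mm²).

layer 4 (z = 0.96 mm)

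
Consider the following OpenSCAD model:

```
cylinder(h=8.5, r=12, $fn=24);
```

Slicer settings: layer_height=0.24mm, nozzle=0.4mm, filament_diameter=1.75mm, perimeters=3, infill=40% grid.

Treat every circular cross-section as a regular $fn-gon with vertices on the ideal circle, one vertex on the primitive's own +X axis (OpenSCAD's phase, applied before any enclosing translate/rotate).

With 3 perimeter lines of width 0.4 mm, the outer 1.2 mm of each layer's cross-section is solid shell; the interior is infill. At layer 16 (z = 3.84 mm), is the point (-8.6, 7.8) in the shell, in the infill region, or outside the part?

At z = 3.84 mm: the cylinder: section is a regular 24-gon, circumradius r=12. Overall, the cross-section is a single solid region. The nearest boundary edge runs (-8.49, 8.49)→(-10.39, 6.00); distance from the point to it = 0.33 mm. The point is inside the cross-section, 0.33 mm from the nearest boundary — within the 1.2 mm shell band (3 × 0.4).

shell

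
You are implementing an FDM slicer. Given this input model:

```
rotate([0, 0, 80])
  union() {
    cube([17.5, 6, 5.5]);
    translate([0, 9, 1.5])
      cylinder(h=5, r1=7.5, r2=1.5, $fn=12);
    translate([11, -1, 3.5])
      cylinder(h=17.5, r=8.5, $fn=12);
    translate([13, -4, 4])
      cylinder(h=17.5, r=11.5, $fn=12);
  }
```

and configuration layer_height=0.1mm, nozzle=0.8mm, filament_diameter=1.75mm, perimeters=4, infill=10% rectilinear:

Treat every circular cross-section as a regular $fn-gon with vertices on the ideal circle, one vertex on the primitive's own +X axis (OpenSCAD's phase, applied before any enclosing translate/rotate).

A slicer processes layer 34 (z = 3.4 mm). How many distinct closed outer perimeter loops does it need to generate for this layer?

At z = 3.4 mm: the cube is present — its section is the full 17.5×6 rectangle; the cone at (0, 9): at t=0.380 of its height the radius interpolates to r₁+(r₂−r₁)t = 5.220, giving a regular 12-gon of that circumradius; the cylinder at (11, -1) is not intersected at this z (z outside [3.5, 21]); the cylinder at (13, -4) does not reach this height (z outside [4, 21.5]); Merging all regions: the regions partially overlap (shared area 6.04 mm²), so overlapping operands fuse into one piece — 1 connected region; (rotated 80° about Z; rotation is an isometry so areas/perimeters/island counts are preserved). The result has 1 disconnected region.

1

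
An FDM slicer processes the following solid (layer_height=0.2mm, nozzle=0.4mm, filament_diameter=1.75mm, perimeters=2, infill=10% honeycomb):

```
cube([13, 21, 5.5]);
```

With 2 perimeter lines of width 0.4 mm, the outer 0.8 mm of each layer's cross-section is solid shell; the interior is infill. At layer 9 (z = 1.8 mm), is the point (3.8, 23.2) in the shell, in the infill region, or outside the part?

At z = 1.8 mm: the cube is present — its section is the full 13×21 rectangle. Overall, the cross-section is a single solid region. The nearest boundary edge runs (13.00, 21.00)→(0.00, 21.00); distance from the point to it = 2.20 mm. The point is not inside any of the regions above, so it lies outside the cross-section (2.20 mm from the nearest boundary).

outside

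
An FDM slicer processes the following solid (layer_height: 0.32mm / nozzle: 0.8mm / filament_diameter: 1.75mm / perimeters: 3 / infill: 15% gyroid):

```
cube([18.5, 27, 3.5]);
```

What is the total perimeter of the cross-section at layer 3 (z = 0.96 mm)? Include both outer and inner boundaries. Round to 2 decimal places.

91.00 mm

At z = 0.96 mm: the 18.5×27 cube contributes its full rectangle (perimeter 91.00 mm). Overall, the cross-section is a single solid region. Total boundary length (outer) = 91.00 mm.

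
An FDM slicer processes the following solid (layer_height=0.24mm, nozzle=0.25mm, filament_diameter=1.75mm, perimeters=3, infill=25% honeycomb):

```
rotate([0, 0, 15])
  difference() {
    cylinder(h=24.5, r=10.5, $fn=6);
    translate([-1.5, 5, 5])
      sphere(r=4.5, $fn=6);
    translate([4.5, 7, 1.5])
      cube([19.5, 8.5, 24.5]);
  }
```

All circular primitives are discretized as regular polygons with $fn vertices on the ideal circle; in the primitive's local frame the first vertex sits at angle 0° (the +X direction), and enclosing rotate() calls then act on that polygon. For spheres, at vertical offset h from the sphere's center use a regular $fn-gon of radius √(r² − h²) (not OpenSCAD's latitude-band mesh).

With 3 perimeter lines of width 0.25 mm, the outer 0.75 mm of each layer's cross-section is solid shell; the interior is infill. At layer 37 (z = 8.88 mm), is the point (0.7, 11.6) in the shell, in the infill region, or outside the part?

outside

At z = 8.88 mm: the cylinder: section is a regular 6-gon, circumradius r=10.5; the sphere at (-1.5, 5): section is a regular 6-gon, circumradius = √(r²−h²) = √(4.5²−3.88²) = 2.279; the cube at (4.5, 7) is present — its section is the full 19.5×8.5 rectangle; After the difference (first − rest): starting from the r=10.5 cylinder, the r=4.5 sphere at (-1.5, 5) lies wholly inside it (removes its full 13.50 mm² and its 13.68 mm outline becomes a hole wall); the 19.5×8.5 cube at (4.5, 7) partially overlaps it — only the 2.83 mm² overlap (of its 165.75 mm²) is removed, clipping the outline — 1 connected region with 1 hole; (whole slice rotated 15° about Z — lengths, areas and connectivity unchanged). Overall, the cross-section is one region with 1 hole. Undo the 15° rotation: the query point maps to (3.678, 11.024) in the un-rotated model frame. The nearest boundary edge runs (-5.25, 9.09)→(4.50, 9.09); distance from the point to it = 1.93 mm. The point is not inside any of the regions above, so it lies outside the cross-section (1.93 mm from the nearest boundary).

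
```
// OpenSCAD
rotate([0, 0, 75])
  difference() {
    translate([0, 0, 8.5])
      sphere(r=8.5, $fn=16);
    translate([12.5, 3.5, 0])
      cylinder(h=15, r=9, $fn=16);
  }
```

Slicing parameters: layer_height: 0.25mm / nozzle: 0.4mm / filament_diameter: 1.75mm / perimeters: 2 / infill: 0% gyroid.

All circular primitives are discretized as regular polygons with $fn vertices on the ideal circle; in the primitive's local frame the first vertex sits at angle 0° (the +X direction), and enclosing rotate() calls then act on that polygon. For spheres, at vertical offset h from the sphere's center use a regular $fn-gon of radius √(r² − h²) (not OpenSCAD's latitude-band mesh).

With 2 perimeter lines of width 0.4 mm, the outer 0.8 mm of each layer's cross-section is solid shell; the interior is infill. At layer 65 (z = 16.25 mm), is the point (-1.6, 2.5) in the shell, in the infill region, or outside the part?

At z = 16.25 mm: the sphere: section is a regular 16-gon, circumradius = √(r²−h²) = √(8.5²−7.75²) = 3.491; the cylinder at (12.5, 3.5) is not intersected at this z (z outside [0, 15]); After the difference (first − rest): none of the subtracted shapes is present at this height, so the r=8.5 sphere is unchanged — 1 connected region; (rotated 75° about Z; rotation is an isometry so areas/perimeters/island counts are preserved). Overall, the cross-section is a single solid region. Undo the 75° rotation: the query point maps to (2.001, 2.193) in the un-rotated model frame. The nearest boundary edge runs (2.47, 2.47)→(1.34, 3.23); distance from the point to it = 0.49 mm. The point is inside the cross-section, 0.49 mm from the nearest boundary — within the 0.8 mm shell band (2 × 0.4).

shell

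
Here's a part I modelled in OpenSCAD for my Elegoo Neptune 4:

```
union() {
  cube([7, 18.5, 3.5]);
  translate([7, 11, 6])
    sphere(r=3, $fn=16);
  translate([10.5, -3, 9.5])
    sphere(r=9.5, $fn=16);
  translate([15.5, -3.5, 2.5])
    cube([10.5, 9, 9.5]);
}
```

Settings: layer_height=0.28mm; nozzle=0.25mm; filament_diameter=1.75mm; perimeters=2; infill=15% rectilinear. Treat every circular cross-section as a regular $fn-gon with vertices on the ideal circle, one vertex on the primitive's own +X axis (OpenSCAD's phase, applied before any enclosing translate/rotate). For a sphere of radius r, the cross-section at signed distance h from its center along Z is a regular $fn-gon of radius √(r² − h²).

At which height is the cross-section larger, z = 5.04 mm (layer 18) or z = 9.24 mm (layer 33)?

Layer 18 (z = 5.04): the cube is absent (z outside [0, 3.5]); the r=3 sphere at (7, 11) slices to a regular 16-gon of circumradius 2.842 (√(r²−h²) with h=0.96 from center) (area = (16/2)·2.842²·sin(360°/16) = 24.73 mm²); the r=9.5 sphere at (10.5, -3) slices to a regular 16-gon of circumradius 8.388 (√(r²−h²) with h=4.46 from center) (area = (16/2)·8.388²·sin(360°/16) = 215.40 mm²); the cube at (15.5, -3.5) is present — its section is the full 10.5×9 rectangle (area 94.50 mm²); Taking the union: the regions partially overlap — summed areas 334.63 mm² minus the doubly-counted overlap 16.82 mm² gives 317.81 mm² — area = 317.81 mm². So its area = 317.81 mm². Layer 33 (z = 9.24): the cube is not intersected at this z (z outside [0, 3.5]); the sphere at (7, 11) is absent (|z−center|=3.240 > r=3); the r=9.5 sphere at (10.5, -3) slices to a regular 16-gon of circumradius 9.496 (√(r²−h²) with h=0.26 from center) (area = (16/2)·9.496²·sin(360°/16) = 276.09 mm²); the cube at (15.5, -3.5) (footprint 10.5×9) is included at this height (area 94.50 mm²); Combining (union): the regions partially overlap — summed areas 370.59 mm² minus the doubly-counted overlap 26.69 mm² gives 343.90 mm² — area = 343.90 mm². So its area = 343.90 mm². Layer 33 is larger (343.90 vs 317.81 mm²).

layer 33 (z = 9.24 mm)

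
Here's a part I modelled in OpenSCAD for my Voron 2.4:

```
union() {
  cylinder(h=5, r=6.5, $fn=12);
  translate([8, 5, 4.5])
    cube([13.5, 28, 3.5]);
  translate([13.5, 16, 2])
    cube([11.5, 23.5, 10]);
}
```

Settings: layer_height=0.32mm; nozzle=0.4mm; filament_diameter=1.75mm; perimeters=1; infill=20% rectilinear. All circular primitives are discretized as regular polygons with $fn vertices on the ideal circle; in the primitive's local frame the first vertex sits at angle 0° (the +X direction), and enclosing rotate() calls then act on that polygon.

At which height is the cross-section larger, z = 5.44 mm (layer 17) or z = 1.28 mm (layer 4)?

Layer 17 (z = 5.44): the cylinder is not intersected at this z (z outside [0, 5]); the cube at (8, 5) is present — its section is the full 13.5×28 rectangle (area 378.00 mm²); the cube at (13.5, 16) (footprint 11.5×23.5) is included at this height (area 270.25 mm²); Combining (union): the regions partially overlap — summed areas 648.25 mm² minus the doubly-counted overlap 136.00 mm² gives 512.25 mm² — area = 512.25 mm². So its area = 512.25 mm². Layer 4 (z = 1.28): the r=6.5 cylinder contributes a regular 12-gon of circumradius 6.5 (area = (12/2)·6.500²·sin(360°/12) = 126.75 mm²); the cube at (8, 5) is not intersected at this z (z outside [4.5, 8]); the cube at (13.5, 16) does not reach this height (z outside [2, 12]); Combining (union): only the r=6.5 cylinder is present, so the union is just that shape — area = 126.75 mm². So its area = 126.75 mm². Layer 17 is larger (512.25 vs 126.75 mm²).

layer 17 (z = 5.44 mm)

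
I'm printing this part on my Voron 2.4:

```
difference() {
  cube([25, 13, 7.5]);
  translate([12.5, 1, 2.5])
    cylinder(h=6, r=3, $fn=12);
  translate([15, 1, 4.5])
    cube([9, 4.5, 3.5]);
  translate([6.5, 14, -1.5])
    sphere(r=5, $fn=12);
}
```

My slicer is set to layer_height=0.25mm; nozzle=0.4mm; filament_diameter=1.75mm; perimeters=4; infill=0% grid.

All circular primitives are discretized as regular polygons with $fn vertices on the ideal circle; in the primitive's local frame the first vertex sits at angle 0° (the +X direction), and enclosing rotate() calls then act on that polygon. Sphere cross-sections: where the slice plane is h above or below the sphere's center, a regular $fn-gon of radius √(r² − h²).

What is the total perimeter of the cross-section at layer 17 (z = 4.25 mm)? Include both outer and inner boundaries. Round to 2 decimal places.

81.92 mm

At z = 4.25 mm: the cube (footprint 25×13) is included at this height (perimeter 76.00 mm); the r=3 cylinder at (12.5, 1) gives a regular 12-gon of circumradius 3 (constant along its height) (perimeter = 2·12·3.000·sin(180°/12) = 18.63 mm); the cube at (15, 1) does not reach this height (z outside [4.5, 8]); the sphere at (6.5, 14) is not intersected at this z (|z−center|=5.750 > r=5); Taking the first minus the rest: starting from the 25×13 cube, the r=3 cylinder at (12.5, 1) partially overlaps it — only the 19.23 mm² overlap (of its 27.00 mm²) is removed, clipping the outline — boundary = 81.92 mm. Overall, the cross-section is a single solid region. Total boundary length (outer) = 81.92 mm.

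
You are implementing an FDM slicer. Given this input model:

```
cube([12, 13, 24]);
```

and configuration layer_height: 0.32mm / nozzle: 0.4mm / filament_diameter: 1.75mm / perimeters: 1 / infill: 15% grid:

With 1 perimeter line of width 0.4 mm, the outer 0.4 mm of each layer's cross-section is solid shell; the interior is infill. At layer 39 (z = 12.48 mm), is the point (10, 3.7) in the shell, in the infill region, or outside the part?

infill

At z = 12.48 mm: the cube (footprint 12×13) is included at this height. Overall, the cross-section is a single solid region. The nearest boundary edge runs (12.00, 0.00)→(12.00, 13.00); distance from the point to it = 2.00 mm. The point is inside the cross-section and 2.00 mm from the nearest boundary — more than the 0.4 mm shell width (1 × 0.4), so it's in the infill interior.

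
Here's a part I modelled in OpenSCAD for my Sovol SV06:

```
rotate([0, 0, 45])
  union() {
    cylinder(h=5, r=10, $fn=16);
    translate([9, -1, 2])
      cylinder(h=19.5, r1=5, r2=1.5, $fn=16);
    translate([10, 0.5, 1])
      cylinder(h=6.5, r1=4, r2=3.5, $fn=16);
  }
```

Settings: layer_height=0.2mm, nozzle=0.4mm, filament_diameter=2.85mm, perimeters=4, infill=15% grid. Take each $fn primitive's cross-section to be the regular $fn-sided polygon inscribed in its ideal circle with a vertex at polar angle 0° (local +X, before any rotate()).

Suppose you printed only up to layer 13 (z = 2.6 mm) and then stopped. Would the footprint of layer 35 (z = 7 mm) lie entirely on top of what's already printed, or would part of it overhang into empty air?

entirely on top

Compare the two slices. At z = 2.6: the r=10 cylinder gives a regular 16-gon of circumradius 10 (constant along its height) (area = (16/2)·10.000²·sin(360°/16) = 306.15 mm²); the cone at (9, -1) contributes a regular 16-gon of circumradius 4.892 (interpolated between r1=5 and r2=1.5 at t=0.031) (area = (16/2)·4.892²·sin(360°/16) = 73.28 mm²); the cone at (10, 0.5) (r1=4→r2=3.5) has section circumradius 3.877 here — a regular 16-gon (area = (16/2)·3.877²·sin(360°/16) = 46.02 mm²); Taking the union: the regions partially overlap — summed areas 425.44 mm² minus the doubly-counted overlap 82.44 mm² gives 343.00 mm² — area = 343.00 mm²; (rotated 45° about Z; rotation is an isometry so areas/perimeters/island counts are preserved). At z = 7: the cylinder does not reach this height (z outside [0, 5]); the cone at (9, -1): at t=0.256 of its height the radius interpolates to r₁+(r₂−r₁)t = 4.103, giving a regular 16-gon of that circumradius (area = (16/2)·4.103²·sin(360°/16) = 51.53 mm²); the cone at (10, 0.5) (r1=4→r2=3.5) has section circumradius 3.538 here — a regular 16-gon (area = (16/2)·3.538²·sin(360°/16) = 38.33 mm²); Merging all regions: the regions partially overlap — summed areas 89.86 mm² minus the doubly-counted overlap 30.79 mm² gives 59.07 mm² — area = 59.07 mm²; (whole slice rotated 45° about Z — lengths, areas and connectivity unchanged). Checking containment: the cross-section at z = 7 is a subset of the cross-section at z = 2.6.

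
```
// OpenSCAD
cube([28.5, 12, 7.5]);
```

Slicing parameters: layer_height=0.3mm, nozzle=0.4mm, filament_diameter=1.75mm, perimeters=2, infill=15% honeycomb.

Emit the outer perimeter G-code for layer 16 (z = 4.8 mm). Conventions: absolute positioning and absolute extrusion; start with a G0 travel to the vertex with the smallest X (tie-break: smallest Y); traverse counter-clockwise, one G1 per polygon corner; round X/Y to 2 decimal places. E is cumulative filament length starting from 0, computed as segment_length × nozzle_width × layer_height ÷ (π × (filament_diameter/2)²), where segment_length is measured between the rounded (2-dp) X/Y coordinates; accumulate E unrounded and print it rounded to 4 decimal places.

G0 X0.00 Y0.00 Z4.80
G1 X28.50 Y0.00 E1.4219
G1 X28.50 Y12.00 E2.0206
G1 X0.00 Y12.00 E3.4424
G1 X0.00 Y0.00 E4.0411

At z = 4.8 mm: the cube is present — its section is the full 28.5×12 rectangle. The outline is a single polygon with 4 vertices. Extrusion per mm of travel: 0.4 × 0.3 / (π × 0.875²) = 0.049890. Accumulating E over each segment gives final E = 4.0411.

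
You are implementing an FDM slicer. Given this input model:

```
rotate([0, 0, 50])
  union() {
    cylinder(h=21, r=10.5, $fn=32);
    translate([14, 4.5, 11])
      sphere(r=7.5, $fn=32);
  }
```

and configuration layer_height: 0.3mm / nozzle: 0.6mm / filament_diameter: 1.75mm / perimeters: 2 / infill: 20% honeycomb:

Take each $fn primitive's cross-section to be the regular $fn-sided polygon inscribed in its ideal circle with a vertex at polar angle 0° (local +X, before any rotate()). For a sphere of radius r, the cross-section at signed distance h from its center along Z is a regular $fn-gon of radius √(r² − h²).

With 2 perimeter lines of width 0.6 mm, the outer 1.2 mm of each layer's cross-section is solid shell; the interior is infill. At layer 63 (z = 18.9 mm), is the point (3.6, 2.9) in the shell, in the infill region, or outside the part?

At z = 18.9 mm: the r=10.5 cylinder contributes a regular 32-gon of circumradius 10.5; the sphere at (14, 4.5) is absent (|z−center|=7.900 > r=7.5); Merging all regions: only the r=10.5 cylinder is present, so the union is just that shape — 1 connected region; (rotated 50° about Z; rotation is an isometry so areas/perimeters/island counts are preserved). Overall, the cross-section is a single solid region. Undo the 50° rotation: the query point maps to (4.536, -0.894) in the un-rotated model frame. The nearest boundary edge runs (10.30, -2.05)→(10.50, 0.00); distance from the point to it = 5.85 mm. The point is inside the cross-section and 5.85 mm from the nearest boundary — more than the 1.2 mm shell width (2 × 0.6), so it's in the infill interior.

infill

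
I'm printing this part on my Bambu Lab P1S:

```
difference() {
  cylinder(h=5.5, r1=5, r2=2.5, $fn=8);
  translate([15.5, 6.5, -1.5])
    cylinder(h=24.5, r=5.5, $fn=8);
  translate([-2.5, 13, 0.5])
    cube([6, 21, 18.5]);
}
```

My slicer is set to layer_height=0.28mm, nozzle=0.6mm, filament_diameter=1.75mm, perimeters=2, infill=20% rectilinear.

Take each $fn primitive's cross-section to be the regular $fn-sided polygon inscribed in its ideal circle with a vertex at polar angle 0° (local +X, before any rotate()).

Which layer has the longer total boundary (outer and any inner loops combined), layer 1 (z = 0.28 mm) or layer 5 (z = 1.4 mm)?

layer 1 (z = 0.28 mm)

Layer 1 (z = 0.28): the cone: at t=0.051 of its height the radius interpolates to r₁+(r₂−r₁)t = 4.873, giving a regular 8-gon of that circumradius (perimeter = 2·8·4.873·sin(180°/8) = 29.84 mm); the r=5.5 cylinder at (15.5, 6.5) gives a regular 8-gon of circumradius 5.5 (constant along its height) (perimeter = 2·8·5.500·sin(180°/8) = 33.68 mm); the cube at (-2.5, 13) is absent (z outside [0.5, 19]); After the difference (first − rest): starting from the cone, the r=5.5 cylinder at (15.5, 6.5) misses the remaining region (no effect) — boundary = 29.84 mm. So its perimeter = 29.84 mm. Layer 5 (z = 1.4): the cone (r1=5→r2=2.5) has section circumradius 4.364 here — a regular 8-gon (perimeter = 2·8·4.364·sin(180°/8) = 26.72 mm); the r=5.5 cylinder at (15.5, 6.5) contributes a regular 8-gon of circumradius 5.5 (perimeter = 2·8·5.500·sin(180°/8) = 33.68 mm); the 6×21 cube at (-2.5, 13) contributes its full rectangle (perimeter 54.00 mm); Taking the first minus the rest: starting from the cone, the r=5.5 cylinder at (15.5, 6.5) misses the remaining region (no effect); the 6×21 cube at (-2.5, 13) misses the remaining region (no effect) — boundary = 26.72 mm. So its perimeter = 26.72 mm. Layer 1 is larger (29.84 vs 26.72 mm).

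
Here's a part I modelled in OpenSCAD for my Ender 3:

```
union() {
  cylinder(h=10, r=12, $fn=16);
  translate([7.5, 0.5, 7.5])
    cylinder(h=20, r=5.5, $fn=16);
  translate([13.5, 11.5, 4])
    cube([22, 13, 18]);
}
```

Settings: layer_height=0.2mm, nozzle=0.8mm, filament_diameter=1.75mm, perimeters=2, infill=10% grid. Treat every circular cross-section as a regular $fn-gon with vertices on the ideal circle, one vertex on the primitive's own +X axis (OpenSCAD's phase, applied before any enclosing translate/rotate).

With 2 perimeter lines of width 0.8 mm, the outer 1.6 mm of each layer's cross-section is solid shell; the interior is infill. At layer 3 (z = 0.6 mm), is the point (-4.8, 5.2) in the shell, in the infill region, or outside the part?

infill

At z = 0.6 mm: the r=12 cylinder contributes a regular 16-gon of circumradius 12; the cylinder at (7.5, 0.5) does not reach this height (z outside [7.5, 27.5]); the cube at (13.5, 11.5) is absent (z outside [4, 22]); Taking the union: only the r=12 cylinder is present, so the union is just that shape — 1 connected region. Overall, the cross-section is a single solid region. The nearest boundary edge runs (-4.59, 11.09)→(-8.49, 8.49); distance from the point to it = 4.78 mm. The point is inside the cross-section and 4.78 mm from the nearest boundary — more than the 1.6 mm shell width (2 × 0.8), so it's in the infill interior.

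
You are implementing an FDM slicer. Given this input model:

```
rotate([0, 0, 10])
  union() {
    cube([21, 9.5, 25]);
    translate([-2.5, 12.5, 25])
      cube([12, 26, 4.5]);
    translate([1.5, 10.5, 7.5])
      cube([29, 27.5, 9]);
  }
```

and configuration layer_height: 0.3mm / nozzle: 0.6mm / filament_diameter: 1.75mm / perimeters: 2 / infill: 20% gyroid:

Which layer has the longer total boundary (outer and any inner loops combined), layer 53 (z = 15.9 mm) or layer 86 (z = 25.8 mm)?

layer 53 (z = 15.9 mm)

Layer 53 (z = 15.9): the 21×9.5 cube contributes its full rectangle (perimeter 61.00 mm); the cube at (-2.5, 12.5) is not intersected at this z (z outside [25, 29.5]); the 29×27.5 cube at (1.5, 10.5) contributes its full rectangle (perimeter 113.00 mm); Combining (union): the 2 present regions are separate (no shared area or edge), so areas and boundary lengths simply add and each stays a separate island — boundary = 174.00 mm; (whole slice rotated 10° about Z — lengths, areas and connectivity unchanged). So its perimeter = 174.00 mm. Layer 86 (z = 25.8): the cube does not reach this height (z outside [0, 25]); the 12×26 cube at (-2.5, 12.5) contributes its full rectangle (perimeter 76.00 mm); the cube at (1.5, 10.5) does not reach this height (z outside [7.5, 16.5]); Merging all regions: only the 12×26 cube at (-2.5, 12.5) is present, so the union is just that shape — boundary = 76.00 mm; (rotated 10° about Z; rotation is an isometry so areas/perimeters/island counts are preserved). So its perimeter = 76.00 mm. Layer 53 is larger (174.00 vs 76.00 mm).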